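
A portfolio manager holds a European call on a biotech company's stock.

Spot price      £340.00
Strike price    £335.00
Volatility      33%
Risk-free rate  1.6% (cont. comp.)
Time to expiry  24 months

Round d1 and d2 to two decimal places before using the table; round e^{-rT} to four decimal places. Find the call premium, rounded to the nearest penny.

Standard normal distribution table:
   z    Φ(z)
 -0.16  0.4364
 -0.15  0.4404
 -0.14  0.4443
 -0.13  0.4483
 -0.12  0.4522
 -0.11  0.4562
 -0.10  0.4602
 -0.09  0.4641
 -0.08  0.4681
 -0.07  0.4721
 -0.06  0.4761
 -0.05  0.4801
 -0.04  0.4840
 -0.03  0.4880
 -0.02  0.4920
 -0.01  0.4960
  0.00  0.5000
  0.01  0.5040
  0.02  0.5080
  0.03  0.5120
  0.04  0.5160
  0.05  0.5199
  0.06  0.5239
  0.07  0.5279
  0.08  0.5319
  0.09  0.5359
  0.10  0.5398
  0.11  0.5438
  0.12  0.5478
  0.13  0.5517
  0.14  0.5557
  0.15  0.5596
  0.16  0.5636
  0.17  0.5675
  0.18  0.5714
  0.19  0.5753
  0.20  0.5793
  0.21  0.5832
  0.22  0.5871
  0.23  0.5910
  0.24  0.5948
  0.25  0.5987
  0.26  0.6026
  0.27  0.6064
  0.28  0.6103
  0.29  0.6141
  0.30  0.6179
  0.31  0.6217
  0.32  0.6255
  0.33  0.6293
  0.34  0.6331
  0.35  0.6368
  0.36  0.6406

σ√T = 0.33·√2 = 0.4667
d₁ = [ln(340/335) + (0.016 + 0.33²/2)·2] / 0.4667 = [0.0148 + 0.1409] / 0.4667 = 0.3337 ⇒ 0.33
d₂ = d₁ − σ√T = 0.3337 − 0.4667 = -0.1330 ⇒ -0.13
e^(−rT) = e^(−0.016·2) = 0.9685
C = 340·N(0.33) − 335·0.9685·N(-0.13) = 340·0.6293 − 335·0.9685·0.4483 = 213.9620 − 145.4498 = 68.5122

£68.51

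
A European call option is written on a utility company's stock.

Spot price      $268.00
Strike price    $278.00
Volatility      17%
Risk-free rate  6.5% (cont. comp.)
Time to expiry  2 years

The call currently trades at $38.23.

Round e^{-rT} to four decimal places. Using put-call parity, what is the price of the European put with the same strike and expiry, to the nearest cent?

$14.34

exp(−rT) = exp(−0.065·2) = 0.8781
Put-call parity: C − P = S − K·e^(−rT) = 268 − 278·0.8781 = 268 − 244.1118 = 23.8882
P = C − (C − P) = 38.23 − (23.8882) = 14.3418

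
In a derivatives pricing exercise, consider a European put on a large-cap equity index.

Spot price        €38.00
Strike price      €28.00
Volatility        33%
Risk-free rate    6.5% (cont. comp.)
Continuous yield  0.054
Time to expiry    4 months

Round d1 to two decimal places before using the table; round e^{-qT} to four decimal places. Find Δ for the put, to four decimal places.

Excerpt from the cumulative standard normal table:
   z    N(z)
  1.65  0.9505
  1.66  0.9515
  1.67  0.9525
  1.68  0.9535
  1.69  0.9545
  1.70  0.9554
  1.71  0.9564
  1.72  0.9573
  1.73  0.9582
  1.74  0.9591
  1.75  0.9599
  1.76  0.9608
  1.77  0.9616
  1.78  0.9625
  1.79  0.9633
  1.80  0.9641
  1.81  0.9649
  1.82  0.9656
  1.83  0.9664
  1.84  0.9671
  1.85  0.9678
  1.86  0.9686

-0.0419

σ√T = 0.33 × 0.5774 = 0.1905
d₁ = [ln(38/28) + (0.065 − 0.054 + ½·0.33²)·0.3333] / (σ√T) = (0.3054 + 0.0218) / 0.1905 = 1.7173 which rounds to 1.72
N(d₁) = N(1.72) = 0.9573
Δ_put = exp(−qT)·(N(d₁) − 1) = 0.9822·(0.9573 − 1) = -0.0419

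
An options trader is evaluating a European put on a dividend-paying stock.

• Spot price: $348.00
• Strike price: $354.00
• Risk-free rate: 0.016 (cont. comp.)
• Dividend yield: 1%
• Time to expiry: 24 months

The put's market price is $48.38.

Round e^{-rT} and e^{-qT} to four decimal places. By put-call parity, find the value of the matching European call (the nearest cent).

$46.64

exp(−qT) = exp(−0.01·2) = 0.9802;  exp(−rT) = exp(−0.016·2) = 0.9685
Put-call parity: C − P = S·e^(−qT) − K·e^(−rT) = 348·0.9802 − 354·0.9685 = 341.1096 − 342.8490 = -1.7394
C = P + (C − P) = 48.38 + (-1.7394) = 46.6406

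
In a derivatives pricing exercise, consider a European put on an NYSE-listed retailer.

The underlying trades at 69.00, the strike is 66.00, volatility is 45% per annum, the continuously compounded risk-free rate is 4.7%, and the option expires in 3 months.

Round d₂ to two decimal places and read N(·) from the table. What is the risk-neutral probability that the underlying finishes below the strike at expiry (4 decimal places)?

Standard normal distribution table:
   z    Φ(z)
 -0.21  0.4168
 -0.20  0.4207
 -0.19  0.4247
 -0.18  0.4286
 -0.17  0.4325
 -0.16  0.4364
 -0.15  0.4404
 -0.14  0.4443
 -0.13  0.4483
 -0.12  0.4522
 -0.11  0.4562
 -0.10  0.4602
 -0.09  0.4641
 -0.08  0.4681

σ√T = 0.45·√0.25 = 0.2250
d₁ = [ln(69/66) + (0.047 + ½·0.45²)·0.25] / (σ√T) = (0.0445 + 0.0371) / 0.2250 = 0.3623 ⇒ 0.36
d₂ = 0.3623 − 0.2250 = 0.1373 ⇒ 0.14
Risk-neutral Pr[S_T < K] = N(−d₂) = N(-0.14) = 0.4443

0.4443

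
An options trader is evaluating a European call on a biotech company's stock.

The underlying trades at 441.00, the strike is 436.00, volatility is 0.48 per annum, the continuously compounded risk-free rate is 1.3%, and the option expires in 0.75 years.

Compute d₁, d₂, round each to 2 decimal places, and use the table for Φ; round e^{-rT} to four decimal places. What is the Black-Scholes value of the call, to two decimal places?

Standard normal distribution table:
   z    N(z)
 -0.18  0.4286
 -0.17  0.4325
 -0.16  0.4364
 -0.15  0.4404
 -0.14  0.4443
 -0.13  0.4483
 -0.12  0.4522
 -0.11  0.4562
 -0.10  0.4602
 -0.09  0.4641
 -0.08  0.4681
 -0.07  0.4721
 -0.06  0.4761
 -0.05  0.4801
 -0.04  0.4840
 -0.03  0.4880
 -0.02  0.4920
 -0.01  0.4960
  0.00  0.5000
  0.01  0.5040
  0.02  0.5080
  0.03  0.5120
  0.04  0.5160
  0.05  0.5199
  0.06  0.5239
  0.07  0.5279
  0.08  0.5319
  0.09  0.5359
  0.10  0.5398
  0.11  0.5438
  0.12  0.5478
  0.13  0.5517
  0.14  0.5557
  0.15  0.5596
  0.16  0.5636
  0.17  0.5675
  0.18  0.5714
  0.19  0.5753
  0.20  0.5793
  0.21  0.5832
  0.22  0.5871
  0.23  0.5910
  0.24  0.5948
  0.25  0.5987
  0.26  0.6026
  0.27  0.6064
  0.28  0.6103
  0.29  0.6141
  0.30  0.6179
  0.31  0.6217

σ√T = 0.48·√0.75 = 0.4157
ln(S/K) + (r + σ²/2)T = ln(441/436) + (0.013 + 0.48²/2)·0.75 = 0.0114 + 0.0962 = 0.1076
d₁ = 0.1076 / 0.4157 = 0.2587 → 0.26
d₂ = d₁ − σ√T = 0.2587 − 0.4157 = -0.1570 → -0.16
e^(−rT) = e^(−0.013·0.75) = 0.9903
C = 441·N(0.26) − 436·0.9903·N(-0.16) = 441·0.6026 − 436·0.9903·0.4364 = 265.7466 − 188.4248 = 77.3218

77.32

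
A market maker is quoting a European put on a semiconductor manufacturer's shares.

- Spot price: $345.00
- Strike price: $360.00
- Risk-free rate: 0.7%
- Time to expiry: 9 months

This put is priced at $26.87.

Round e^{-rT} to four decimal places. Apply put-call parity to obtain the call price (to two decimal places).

$13.74

exp(−rT) = exp(−0.007·0.75) = 0.9948
Put-call parity: C − P = S − K·e^(−rT) = 345 − 360·0.9948 = 345 − 358.1280 = -13.1280
C = P + (C − P) = 26.87 + (-13.1280) = 13.7420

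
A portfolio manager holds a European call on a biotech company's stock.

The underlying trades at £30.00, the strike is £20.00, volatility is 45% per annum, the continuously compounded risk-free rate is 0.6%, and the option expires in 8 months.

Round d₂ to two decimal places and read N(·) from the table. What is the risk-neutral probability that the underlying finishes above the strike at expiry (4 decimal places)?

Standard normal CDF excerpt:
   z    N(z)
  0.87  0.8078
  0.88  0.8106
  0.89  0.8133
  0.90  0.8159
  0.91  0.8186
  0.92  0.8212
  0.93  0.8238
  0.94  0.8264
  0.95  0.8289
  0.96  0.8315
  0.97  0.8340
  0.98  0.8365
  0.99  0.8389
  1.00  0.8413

0.8238

σ√T = 0.45 × 0.8165 = 0.3674
d₁ = [ln(30/20) + (0.006 + ½·0.45²)·0.6667] / (σ√T) = (0.4055 + 0.0715) / 0.3674 = 1.2981 ≈ 1.30
d₂ = 1.2981 − 0.3674 = 0.9307 ≈ 0.93
Pr(exercise) under Q = N(d₂) = 0.8238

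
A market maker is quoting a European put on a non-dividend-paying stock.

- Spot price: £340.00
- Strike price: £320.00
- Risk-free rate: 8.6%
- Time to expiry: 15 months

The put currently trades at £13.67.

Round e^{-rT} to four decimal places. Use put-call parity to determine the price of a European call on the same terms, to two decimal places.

exp(−rT) = exp(−0.086·1.25) = 0.8981
Put-call parity: C − P = S − K·e^(−rT) = 340 − 320·0.8981 = 340 − 287.3920 = 52.6080
C = P + (C − P) = 13.67 + (52.6080) = 66.2780

£66.28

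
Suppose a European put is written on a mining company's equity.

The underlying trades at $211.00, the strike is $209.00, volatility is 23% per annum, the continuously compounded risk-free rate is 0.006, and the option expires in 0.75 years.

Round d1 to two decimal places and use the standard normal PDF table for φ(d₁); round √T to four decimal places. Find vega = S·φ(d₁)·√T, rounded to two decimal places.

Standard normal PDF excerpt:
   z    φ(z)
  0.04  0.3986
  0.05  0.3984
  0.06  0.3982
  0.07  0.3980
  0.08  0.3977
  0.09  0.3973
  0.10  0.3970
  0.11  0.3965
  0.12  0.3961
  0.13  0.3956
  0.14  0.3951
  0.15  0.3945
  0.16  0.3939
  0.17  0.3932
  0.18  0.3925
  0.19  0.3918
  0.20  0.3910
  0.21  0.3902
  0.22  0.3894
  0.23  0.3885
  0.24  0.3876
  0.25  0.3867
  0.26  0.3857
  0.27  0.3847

71.85

T = 0.75;  σ√T = 0.1992
ln(S/K) + (r + σ²/2)T = ln(211/209) + (0.006 + 0.23²/2)·0.75 = 0.0095 + 0.0243 = 0.0339
d₁ = 0.0339 / 0.1992 = 0.1700 → 0.17
√T = √0.75 = 0.8660
φ(d₁) = φ(0.17) = 0.3932
vega = S·φ(d₁)·√T = 211·0.3932·0.8660 = 71.8479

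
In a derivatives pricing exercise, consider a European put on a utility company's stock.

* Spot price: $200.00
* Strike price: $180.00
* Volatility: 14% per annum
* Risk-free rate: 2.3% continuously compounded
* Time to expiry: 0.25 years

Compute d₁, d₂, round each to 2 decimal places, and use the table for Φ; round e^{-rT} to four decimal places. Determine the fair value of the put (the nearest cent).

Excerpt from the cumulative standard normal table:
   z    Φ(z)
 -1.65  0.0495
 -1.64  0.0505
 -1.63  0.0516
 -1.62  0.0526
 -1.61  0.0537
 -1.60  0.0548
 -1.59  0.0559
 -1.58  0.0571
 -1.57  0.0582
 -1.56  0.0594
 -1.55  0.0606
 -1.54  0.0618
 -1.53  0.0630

$0.33

σ√T = 0.14 × 0.5000 = 0.0700
d₁ = [ln(200/180) + (0.023 + ½·0.14²)·0.25] / (σ√T) = (0.1054 + 0.0082) / 0.0700 = 1.6223 → 1.62
d₂ = 1.6223 − 0.0700 = 1.5523 → 1.55
exp(−rT) = exp(−0.023·0.25) = 0.9943
N(−d₂) = N(-1.55) = 0.0606;  N(−d₁) = N(-1.62) = 0.0526
P = 180·0.9943·0.0606 − 200·0.0526 = 10.8458 − 10.5200 = 0.3258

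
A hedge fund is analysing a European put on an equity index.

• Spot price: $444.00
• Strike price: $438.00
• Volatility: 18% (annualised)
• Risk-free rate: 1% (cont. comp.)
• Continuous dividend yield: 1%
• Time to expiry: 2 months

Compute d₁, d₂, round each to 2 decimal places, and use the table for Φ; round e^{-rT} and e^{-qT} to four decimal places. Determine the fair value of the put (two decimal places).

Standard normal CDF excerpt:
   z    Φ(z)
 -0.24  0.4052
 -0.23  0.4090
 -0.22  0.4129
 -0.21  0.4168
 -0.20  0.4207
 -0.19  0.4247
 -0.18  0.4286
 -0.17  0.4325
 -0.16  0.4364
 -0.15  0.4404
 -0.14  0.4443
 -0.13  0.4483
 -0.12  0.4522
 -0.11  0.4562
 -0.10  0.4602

$9.55

σ√T = 0.18·√0.1667 = 0.0735
d₁ = [ln(444/438) + (0.01 − 0.01 + 0.18²/2)·0.1667] / 0.0735 = [0.0136 + 0.0027] / 0.0735 = 0.2219 ≈ 0.22
d₂ = d₁ − σ√T = 0.2219 − 0.0735 = 0.1484 ≈ 0.15
exp(−qT) = exp(−0.01·0.1667) = 0.9983;  exp(−rT) = exp(−0.01·0.1667) = 0.9983
P = 438·0.9983·N(-0.15) − 444·0.9983·N(-0.22) = 438·0.9983·0.4404 − 444·0.9983·0.4129 = 192.5673 − 183.0159 = 9.5513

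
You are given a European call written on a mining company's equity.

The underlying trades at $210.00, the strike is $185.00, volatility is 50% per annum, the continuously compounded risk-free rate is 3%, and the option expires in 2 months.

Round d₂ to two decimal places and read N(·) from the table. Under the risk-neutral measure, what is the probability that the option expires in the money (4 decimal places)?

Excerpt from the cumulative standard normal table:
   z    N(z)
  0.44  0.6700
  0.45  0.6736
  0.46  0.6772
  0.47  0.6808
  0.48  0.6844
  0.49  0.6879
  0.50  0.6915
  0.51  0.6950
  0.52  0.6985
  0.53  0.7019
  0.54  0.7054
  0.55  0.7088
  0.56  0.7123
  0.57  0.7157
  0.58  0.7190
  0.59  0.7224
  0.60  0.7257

σ√T = 0.5 × 0.4082 = 0.2041
ln(S/K) + (r + σ²/2)T = ln(210/185) + (0.03 + 0.5²/2)·0.1667 = 0.1268 + 0.0258 = 0.1526
d₁ = 0.1526 / 0.2041 = 0.7475 which rounds to 0.75
d₂ = d₁ − σ√T = 0.7475 − 0.2041 = 0.5434 which rounds to 0.54
Risk-neutral Pr[S_T > K] = N(d₂) = N(0.54) = 0.7054

0.7054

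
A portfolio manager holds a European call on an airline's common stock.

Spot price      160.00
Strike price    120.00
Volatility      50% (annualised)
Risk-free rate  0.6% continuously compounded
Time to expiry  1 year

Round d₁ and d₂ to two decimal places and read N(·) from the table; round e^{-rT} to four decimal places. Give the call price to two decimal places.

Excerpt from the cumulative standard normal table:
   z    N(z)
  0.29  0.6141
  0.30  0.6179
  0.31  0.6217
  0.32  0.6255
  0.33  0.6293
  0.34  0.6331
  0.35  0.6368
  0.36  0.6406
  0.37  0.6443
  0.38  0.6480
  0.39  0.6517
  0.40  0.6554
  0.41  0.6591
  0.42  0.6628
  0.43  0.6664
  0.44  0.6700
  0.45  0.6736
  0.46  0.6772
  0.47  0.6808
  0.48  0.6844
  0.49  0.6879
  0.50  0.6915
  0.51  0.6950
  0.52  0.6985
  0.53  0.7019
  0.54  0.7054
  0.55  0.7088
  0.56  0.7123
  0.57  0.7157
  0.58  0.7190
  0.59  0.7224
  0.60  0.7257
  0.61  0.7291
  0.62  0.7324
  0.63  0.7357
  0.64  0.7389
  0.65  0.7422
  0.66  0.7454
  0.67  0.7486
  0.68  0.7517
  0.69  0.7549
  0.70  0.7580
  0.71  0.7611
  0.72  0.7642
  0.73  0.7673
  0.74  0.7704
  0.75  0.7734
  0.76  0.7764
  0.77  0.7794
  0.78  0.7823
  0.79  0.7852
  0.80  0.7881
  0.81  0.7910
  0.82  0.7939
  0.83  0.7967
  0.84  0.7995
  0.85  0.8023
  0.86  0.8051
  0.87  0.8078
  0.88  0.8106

52.40

σ√T = 0.5·√1 = 0.5000
d₁ = [ln(160/120) + (0.006 + 0.5²/2)·1] / 0.5000 = [0.2877 + 0.1310] / 0.5000 = 0.8374 which rounds to 0.84
d₂ = d₁ − σ√T = 0.8374 − 0.5000 = 0.3374 which rounds to 0.34
exp(−rT) = exp(−0.006·1) = 0.9940
C = 160·N(0.84) − 120·0.9940·N(0.34) = 160·0.7995 − 120·0.9940·0.6331 = 127.9200 − 75.5162 = 52.4038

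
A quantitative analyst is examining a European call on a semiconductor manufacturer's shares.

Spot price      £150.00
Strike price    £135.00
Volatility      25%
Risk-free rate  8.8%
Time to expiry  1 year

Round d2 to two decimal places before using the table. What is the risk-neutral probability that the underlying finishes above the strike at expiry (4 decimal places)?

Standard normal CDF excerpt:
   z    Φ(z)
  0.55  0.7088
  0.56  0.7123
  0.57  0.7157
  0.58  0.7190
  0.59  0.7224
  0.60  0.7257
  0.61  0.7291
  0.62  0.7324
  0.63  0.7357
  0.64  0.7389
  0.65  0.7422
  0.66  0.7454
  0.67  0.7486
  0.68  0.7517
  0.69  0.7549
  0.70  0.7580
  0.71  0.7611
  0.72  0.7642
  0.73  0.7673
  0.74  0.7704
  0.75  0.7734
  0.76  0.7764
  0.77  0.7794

0.7422

T = 1;  σ√T = 0.2500
d₁ = [ln(150/135) + (0.088 + ½·0.25²)·1] / (σ√T) = (0.1054 + 0.1192) / 0.2500 = 0.8984 ⇒ 0.90
d₂ = 0.8984 − 0.2500 = 0.6484 ⇒ 0.65
Pr(exercise) under Q = N(d₂) = 0.7422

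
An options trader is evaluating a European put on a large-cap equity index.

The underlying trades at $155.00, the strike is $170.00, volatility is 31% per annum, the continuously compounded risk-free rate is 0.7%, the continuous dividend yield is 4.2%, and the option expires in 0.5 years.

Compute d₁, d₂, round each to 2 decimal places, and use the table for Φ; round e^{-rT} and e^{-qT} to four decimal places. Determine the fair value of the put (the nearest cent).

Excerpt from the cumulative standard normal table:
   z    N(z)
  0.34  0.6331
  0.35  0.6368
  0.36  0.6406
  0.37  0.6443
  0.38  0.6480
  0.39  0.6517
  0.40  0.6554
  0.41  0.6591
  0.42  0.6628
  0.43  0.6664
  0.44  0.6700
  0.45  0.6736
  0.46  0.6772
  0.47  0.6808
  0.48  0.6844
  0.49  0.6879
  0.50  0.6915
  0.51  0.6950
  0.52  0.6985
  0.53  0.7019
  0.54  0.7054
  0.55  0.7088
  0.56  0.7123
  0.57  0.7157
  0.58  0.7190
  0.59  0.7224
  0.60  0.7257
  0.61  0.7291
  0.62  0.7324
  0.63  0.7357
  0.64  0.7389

σ√T = 0.31 × 0.7071 = 0.2192
d₁ = [ln(155/170) + (0.007 − 0.042 + 0.31²/2)·0.5] / 0.2192 = [-0.0924 + 0.0065] / 0.2192 = -0.3916 → -0.39
d₂ = d₁ − σ√T = -0.3916 − 0.2192 = -0.6108 → -0.61
e^(−qT) = e^(−0.042·0.5) = 0.9792;  e^(−rT) = e^(−0.007·0.5) = 0.9965
N(−d₂) = N(0.61) = 0.7291;  N(−d₁) = N(0.39) = 0.6517
P = 170·0.9965·0.7291 − 155·0.9792·0.6517 = 123.5132 − 98.9124 = 24.6008

$24.60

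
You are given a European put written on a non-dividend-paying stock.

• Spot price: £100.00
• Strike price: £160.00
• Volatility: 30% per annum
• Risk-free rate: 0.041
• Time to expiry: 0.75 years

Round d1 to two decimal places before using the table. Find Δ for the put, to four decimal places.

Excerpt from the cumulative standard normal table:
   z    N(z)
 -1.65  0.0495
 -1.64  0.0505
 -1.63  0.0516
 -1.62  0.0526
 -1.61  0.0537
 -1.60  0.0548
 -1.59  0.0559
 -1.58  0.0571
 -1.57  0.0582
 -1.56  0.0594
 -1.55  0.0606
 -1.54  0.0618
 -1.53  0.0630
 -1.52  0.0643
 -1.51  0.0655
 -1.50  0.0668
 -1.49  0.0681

-0.9406

σ√T = 0.3·√0.75 = 0.2598
ln(S/K) + (r + σ²/2)T = ln(100/160) + (0.041 + 0.3²/2)·0.75 = -0.4700 + 0.0645 = -0.4055
d₁ = -0.4055 / 0.2598 = -1.5608 → -1.56
N(d₁) = N(-1.56) = 0.0594
Δ_put = N(d₁) − 1 = 0.0594 − 1 = -0.9406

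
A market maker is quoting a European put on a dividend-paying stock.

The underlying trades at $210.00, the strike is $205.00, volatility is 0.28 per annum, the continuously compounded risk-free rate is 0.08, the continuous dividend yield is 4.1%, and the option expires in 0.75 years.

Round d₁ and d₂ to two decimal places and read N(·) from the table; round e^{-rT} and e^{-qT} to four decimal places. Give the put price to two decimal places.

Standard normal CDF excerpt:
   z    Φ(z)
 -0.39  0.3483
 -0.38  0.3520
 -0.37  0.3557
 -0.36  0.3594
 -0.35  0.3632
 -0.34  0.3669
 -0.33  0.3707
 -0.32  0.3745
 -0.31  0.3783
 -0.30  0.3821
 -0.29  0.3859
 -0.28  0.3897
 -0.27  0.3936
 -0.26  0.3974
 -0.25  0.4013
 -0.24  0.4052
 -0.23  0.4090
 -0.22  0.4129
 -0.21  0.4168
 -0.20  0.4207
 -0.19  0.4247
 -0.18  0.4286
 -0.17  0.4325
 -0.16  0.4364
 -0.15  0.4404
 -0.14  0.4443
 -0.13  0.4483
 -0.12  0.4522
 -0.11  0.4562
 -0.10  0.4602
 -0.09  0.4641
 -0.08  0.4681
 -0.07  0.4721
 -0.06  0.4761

σ√T = 0.28 × 0.8660 = 0.2425
d₁ = [ln(210/205) + (0.08 − 0.041 + ½·0.28²)·0.75] / (σ√T) = (0.0241 + 0.0587) / 0.2425 = 0.3412 ≈ 0.34
d₂ = 0.3412 − 0.2425 = 0.0988 ≈ 0.10
exp(−qT) = exp(−0.041·0.75) = 0.9697;  exp(−rT) = exp(−0.08·0.75) = 0.9418
N(−d₂) = N(-0.10) = 0.4602;  N(−d₁) = N(-0.34) = 0.3669
P = 205·0.9418·0.4602 − 210·0.9697·0.3669 = 88.8504 − 74.7144 = 14.1359

$14.14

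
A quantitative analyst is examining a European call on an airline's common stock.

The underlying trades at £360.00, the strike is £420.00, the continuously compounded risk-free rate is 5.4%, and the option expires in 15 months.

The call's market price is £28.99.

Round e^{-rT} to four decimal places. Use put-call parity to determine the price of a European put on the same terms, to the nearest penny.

e^(−rT) = e^(−0.054·1.25) = 0.9347
Put-call parity: C − P = S − K·e^(−rT) = 360 − 420·0.9347 = 360 − 392.5740 = -32.5740
P = C − (C − P) = 28.99 − (-32.5740) = 61.5640

£61.56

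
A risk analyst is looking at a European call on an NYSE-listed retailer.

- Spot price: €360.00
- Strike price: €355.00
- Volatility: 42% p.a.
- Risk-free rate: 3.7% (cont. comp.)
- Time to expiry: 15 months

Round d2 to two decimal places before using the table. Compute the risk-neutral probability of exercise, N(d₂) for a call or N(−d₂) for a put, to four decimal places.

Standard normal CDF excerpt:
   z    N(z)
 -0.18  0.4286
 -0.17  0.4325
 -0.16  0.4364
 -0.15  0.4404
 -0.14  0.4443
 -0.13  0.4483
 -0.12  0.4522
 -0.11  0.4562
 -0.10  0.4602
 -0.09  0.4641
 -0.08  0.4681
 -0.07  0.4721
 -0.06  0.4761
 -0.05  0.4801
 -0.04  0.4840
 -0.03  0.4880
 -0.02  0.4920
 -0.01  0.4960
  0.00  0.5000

0.4562

σ√T = 0.42 × 1.1180 = 0.4696
d₁ = [ln(360/355) + (0.037 + 0.42²/2)·1.25] / 0.4696 = [0.0140 + 0.1565] / 0.4696 = 0.3631 ⇒ 0.36
d₂ = d₁ − σ√T = 0.3631 − 0.4696 = -0.1065 ⇒ -0.11
Pr(exercise) under Q = N(d₂) = 0.4562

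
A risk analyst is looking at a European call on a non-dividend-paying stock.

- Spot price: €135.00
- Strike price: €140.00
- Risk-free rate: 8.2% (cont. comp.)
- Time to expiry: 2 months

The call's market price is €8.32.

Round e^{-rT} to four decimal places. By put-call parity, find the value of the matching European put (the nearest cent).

exp(−rT) = exp(−0.082·0.1667) = 0.9864
Put-call parity: C − P = S − K·e^(−rT) = 135 − 140·0.9864 = 135 − 138.0960 = -3.0960
P = C − (C − P) = 8.32 − (-3.0960) = 11.4160

€11.42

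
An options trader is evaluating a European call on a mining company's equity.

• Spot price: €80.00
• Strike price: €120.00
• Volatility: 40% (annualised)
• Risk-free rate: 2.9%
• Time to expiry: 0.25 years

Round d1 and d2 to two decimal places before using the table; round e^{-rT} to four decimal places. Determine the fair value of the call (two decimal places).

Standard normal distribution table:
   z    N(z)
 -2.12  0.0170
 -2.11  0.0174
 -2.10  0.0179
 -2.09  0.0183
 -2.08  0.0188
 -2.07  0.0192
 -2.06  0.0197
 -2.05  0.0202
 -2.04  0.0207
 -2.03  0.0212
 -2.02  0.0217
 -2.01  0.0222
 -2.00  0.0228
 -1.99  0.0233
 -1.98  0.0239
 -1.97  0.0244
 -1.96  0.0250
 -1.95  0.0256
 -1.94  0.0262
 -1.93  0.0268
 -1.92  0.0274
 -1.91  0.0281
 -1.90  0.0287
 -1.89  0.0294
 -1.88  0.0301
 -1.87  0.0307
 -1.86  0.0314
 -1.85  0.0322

€0.17

T = 0.25;  σ√T = 0.2000
d₁ = [ln(80/120) + (0.029 + ½·0.4²)·0.25] / (σ√T) = (-0.4055 + 0.0273) / 0.2000 = -1.8911 which rounds to -1.89
d₂ = -1.8911 − 0.2000 = -2.0911 which rounds to -2.09
e^(−rT) = e^(−0.029·0.25) = 0.9928
C = 80·N(-1.89) − 120·0.9928·N(-2.09) = 80·0.0294 − 120·0.9928·0.0183 = 2.3520 − 2.1802 = 0.1718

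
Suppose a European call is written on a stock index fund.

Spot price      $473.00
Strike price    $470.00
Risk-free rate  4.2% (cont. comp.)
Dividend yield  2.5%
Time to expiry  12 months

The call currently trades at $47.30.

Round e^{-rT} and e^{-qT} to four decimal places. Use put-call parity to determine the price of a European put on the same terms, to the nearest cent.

e^(−qT) = e^(−0.025·1) = 0.9753;  e^(−rT) = e^(−0.042·1) = 0.9589
Put-call parity: C − P = S·e^(−qT) − K·e^(−rT) = 473·0.9753 − 470·0.9589 = 461.3169 − 450.6830 = 10.6339
P = C − (C − P) = 47.30 − (10.6339) = 36.6661

$36.67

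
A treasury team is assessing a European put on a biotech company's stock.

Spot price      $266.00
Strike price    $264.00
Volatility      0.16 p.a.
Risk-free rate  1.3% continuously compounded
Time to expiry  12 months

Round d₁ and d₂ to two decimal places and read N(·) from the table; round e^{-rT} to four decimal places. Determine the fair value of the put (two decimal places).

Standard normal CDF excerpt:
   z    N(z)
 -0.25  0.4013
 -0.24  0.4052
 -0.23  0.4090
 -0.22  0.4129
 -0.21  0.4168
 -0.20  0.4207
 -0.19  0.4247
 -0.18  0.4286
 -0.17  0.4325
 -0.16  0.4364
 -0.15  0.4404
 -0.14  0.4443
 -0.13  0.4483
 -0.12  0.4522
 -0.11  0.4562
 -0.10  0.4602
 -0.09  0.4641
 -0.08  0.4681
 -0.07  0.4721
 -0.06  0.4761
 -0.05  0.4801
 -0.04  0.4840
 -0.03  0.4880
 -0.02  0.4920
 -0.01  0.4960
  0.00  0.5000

$14.24

σ√T = 0.16 × 1.0000 = 0.1600
d₁ = [ln(266/264) + (0.013 + 0.16²/2)·1] / 0.1600 = [0.0075 + 0.0258] / 0.1600 = 0.2084 ⇒ 0.21
d₂ = d₁ − σ√T = 0.2084 − 0.1600 = 0.0484 ⇒ 0.05
e^(−rT) = e^(−0.013·1) = 0.9871
N(−d₂) = N(-0.05) = 0.4801;  N(−d₁) = N(-0.21) = 0.4168
P = 264·0.9871·0.4801 − 266·0.4168 = 125.1114 − 110.8688 = 14.2426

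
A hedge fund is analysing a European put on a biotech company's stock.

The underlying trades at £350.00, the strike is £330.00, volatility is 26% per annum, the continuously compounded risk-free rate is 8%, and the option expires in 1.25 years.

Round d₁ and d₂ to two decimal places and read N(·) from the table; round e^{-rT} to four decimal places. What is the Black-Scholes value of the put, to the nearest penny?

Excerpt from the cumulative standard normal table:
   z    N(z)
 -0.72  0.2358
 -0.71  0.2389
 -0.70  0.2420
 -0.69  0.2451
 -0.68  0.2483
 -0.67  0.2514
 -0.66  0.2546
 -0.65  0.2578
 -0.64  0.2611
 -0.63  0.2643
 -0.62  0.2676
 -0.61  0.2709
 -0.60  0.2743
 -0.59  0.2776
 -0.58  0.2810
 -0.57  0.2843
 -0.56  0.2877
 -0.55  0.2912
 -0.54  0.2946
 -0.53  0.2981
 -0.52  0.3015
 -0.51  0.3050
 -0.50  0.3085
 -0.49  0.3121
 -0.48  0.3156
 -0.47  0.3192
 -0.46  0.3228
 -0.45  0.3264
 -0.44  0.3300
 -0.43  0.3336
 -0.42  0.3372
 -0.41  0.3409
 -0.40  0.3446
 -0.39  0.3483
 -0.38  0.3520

£17.11

T = 1.25;  σ√T = 0.2907
ln(S/K) + (r + σ²/2)T = ln(350/330) + (0.08 + 0.26²/2)·1.25 = 0.0588 + 0.1423 = 0.2011
d₁ = 0.2011 / 0.2907 = 0.6918 which rounds to 0.69
d₂ = d₁ − σ√T = 0.6918 − 0.2907 = 0.4011 which rounds to 0.40
e^(−rT) = e^(−0.08·1.25) = 0.9048
N(−d₂) = N(-0.40) = 0.3446;  N(−d₁) = N(-0.69) = 0.2451
P = 330·0.9048·0.3446 − 350·0.2451 = 102.8920 − 85.7850 = 17.1070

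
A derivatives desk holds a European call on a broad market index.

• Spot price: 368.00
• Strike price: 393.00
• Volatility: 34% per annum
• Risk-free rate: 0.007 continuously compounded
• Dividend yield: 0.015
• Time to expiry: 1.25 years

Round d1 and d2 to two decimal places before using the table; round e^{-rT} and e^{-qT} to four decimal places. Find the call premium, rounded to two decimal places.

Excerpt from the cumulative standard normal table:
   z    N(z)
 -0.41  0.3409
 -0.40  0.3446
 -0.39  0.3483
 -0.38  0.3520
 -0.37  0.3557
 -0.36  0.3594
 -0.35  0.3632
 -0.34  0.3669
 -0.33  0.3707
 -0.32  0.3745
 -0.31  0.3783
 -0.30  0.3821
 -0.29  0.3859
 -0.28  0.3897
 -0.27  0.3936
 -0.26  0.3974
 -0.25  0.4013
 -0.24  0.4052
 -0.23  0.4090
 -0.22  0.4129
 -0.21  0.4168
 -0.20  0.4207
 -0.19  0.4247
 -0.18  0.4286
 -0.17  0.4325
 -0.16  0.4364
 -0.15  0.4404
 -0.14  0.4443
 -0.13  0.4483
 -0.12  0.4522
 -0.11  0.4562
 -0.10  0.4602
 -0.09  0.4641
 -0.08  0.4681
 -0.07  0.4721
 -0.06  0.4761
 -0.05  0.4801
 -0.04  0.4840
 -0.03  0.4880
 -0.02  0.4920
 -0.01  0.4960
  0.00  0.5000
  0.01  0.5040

43.44

σ√T = 0.34 × 1.1180 = 0.3801
ln(S/K) + (r − q + σ²/2)T = ln(368/393) + (0.007 − 0.015 + 0.34²/2)·1.25 = -0.0657 + 0.0623 = -0.0035
d₁ = -0.0035 / 0.3801 = -0.0091 → -0.01
d₂ = d₁ − σ√T = -0.0091 − 0.3801 = -0.3893 → -0.39
e^(−qT) = e^(−0.015·1.25) = 0.9814;  e^(−rT) = e^(−0.007·1.25) = 0.9913
N(d₁) = N(-0.01) = 0.4960;  N(d₂) = N(-0.39) = 0.3483
C = 368·0.9814·0.4960 − 393·0.9913·0.3483 = 179.1330 − 135.6910 = 43.4420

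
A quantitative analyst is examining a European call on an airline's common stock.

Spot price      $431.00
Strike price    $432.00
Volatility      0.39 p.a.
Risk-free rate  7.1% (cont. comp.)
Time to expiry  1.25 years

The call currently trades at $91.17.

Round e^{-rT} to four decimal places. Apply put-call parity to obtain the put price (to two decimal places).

exp(−rT) = exp(−0.071·1.25) = 0.9151
Put-call parity: C − P = S − K·e^(−rT) = 431 − 432·0.9151 = 431 − 395.3232 = 35.6768
P = C − (C − P) = 91.17 − (35.6768) = 55.4932

$55.49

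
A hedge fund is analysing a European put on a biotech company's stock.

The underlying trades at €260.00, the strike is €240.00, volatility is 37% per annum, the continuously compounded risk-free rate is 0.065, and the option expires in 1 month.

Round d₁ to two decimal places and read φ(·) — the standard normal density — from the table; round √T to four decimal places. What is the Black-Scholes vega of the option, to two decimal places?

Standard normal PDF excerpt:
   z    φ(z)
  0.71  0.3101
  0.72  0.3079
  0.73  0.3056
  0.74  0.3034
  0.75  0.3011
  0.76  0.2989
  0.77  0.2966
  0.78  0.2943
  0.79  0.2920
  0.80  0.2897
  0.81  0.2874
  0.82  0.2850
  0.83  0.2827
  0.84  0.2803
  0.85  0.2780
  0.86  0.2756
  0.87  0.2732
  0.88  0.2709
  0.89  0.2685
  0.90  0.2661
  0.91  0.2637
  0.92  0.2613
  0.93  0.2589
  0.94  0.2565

20.87

T = 0.08333;  σ√T = 0.1068
d₁ = [ln(260/240) + (0.065 + 0.37²/2)·0.08333] / 0.1068 = [0.0800 + 0.0111] / 0.1068 = 0.8535 ≈ 0.85
√T = √0.08333 = 0.2887
φ(d₁) = φ(0.85) = 0.2780
vega = S·φ(d₁)·√T = 260·0.2780·0.2887 = 20.8672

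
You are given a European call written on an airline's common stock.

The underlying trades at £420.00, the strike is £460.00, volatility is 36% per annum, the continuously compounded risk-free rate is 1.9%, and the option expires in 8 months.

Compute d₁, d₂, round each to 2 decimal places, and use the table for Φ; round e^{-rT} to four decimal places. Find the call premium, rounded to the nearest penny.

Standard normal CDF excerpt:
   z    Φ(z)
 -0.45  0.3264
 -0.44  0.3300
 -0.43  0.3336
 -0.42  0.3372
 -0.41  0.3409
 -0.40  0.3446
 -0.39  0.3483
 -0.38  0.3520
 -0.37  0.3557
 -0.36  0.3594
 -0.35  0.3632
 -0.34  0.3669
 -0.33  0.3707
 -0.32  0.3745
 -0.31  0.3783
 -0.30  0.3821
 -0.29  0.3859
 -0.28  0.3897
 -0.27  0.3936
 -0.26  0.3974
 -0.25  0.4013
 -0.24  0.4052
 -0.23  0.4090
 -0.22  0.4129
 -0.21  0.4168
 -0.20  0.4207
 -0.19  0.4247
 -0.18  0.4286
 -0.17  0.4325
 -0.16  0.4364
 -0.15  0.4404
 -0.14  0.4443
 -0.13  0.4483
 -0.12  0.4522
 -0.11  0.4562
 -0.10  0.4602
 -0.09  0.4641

σ√T = 0.36 × 0.8165 = 0.2939
d₁ = [ln(420/460) + (0.019 + 0.36²/2)·0.6667] / 0.2939 = [-0.0910 + 0.0559] / 0.2939 = -0.1194 → -0.12
d₂ = d₁ − σ√T = -0.1194 − 0.2939 = -0.4134 → -0.41
exp(−rT) = exp(−0.019·0.6667) = 0.9874
N(d₁) = N(-0.12) = 0.4522;  N(d₂) = N(-0.41) = 0.3409
C = 420·0.4522 − 460·0.9874·0.3409 = 189.9240 − 154.8381 = 35.0859

£35.09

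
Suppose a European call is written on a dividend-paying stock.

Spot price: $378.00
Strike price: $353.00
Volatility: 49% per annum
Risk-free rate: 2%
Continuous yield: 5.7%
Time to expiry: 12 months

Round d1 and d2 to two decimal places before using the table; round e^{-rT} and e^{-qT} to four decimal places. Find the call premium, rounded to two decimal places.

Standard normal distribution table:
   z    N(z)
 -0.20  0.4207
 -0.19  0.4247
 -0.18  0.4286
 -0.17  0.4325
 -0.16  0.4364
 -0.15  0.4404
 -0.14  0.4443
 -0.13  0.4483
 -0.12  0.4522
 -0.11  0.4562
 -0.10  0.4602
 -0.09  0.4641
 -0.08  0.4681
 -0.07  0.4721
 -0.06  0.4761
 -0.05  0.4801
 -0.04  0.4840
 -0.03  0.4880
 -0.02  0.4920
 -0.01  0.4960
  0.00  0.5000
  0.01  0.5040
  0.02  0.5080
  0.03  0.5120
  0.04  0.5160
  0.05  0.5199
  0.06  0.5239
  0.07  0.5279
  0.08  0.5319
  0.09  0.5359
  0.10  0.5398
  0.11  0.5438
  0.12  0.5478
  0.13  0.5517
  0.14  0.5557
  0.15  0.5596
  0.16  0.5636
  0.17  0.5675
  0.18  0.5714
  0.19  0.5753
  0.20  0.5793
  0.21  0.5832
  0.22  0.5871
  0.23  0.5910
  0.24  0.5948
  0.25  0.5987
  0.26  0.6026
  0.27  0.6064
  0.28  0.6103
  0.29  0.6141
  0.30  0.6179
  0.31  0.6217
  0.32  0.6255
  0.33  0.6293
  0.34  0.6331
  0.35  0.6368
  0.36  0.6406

σ√T = 0.49·√1 = 0.4900
d₁ = [ln(378/353) + (0.02 − 0.057 + ½·0.49²)·1] / (σ√T) = (0.0684 + 0.0830) / 0.4900 = 0.3091 which rounds to 0.31
d₂ = 0.3091 − 0.4900 = -0.1809 which rounds to -0.18
exp(−qT) = exp(−0.057·1) = 0.9446;  exp(−rT) = exp(−0.02·1) = 0.9802
N(d₁) = N(0.31) = 0.6217;  N(d₂) = N(-0.18) = 0.4286
C = 378·0.9446·0.6217 − 353·0.9802·0.4286 = 221.9835 − 148.3001 = 73.6833

$73.68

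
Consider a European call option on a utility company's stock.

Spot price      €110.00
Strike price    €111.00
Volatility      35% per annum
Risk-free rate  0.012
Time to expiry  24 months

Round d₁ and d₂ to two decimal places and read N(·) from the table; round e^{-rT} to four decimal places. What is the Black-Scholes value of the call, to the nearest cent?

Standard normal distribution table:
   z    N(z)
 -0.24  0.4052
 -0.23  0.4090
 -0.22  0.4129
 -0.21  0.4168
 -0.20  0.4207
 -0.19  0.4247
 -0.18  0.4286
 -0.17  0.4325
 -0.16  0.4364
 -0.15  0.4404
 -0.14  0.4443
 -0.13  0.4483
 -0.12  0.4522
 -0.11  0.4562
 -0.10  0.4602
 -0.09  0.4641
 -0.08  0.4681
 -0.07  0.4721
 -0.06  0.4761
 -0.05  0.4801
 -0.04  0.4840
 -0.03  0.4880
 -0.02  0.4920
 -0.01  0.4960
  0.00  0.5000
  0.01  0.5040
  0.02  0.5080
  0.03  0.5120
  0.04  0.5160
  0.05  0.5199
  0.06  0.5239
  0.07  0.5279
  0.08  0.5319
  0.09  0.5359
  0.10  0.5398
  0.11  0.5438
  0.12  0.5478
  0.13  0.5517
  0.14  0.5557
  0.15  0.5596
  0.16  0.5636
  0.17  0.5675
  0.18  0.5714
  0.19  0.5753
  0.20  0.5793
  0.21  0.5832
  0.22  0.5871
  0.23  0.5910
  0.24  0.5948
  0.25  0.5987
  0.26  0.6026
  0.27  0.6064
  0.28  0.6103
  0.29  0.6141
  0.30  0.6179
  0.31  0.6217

σ√T = 0.35 × 1.4142 = 0.4950
d₁ = [ln(110/111) + (0.012 + 0.35²/2)·2] / 0.4950 = [-0.0090 + 0.1465] / 0.4950 = 0.2777 ⇒ 0.28
d₂ = d₁ − σ√T = 0.2777 − 0.4950 = -0.2173 ⇒ -0.22
e^(−rT) = e^(−0.012·2) = 0.9763
N(d₁) = N(0.28) = 0.6103;  N(d₂) = N(-0.22) = 0.4129
C = 110·0.6103 − 111·0.9763·0.4129 = 67.1330 − 44.7457 = 22.3873

€22.39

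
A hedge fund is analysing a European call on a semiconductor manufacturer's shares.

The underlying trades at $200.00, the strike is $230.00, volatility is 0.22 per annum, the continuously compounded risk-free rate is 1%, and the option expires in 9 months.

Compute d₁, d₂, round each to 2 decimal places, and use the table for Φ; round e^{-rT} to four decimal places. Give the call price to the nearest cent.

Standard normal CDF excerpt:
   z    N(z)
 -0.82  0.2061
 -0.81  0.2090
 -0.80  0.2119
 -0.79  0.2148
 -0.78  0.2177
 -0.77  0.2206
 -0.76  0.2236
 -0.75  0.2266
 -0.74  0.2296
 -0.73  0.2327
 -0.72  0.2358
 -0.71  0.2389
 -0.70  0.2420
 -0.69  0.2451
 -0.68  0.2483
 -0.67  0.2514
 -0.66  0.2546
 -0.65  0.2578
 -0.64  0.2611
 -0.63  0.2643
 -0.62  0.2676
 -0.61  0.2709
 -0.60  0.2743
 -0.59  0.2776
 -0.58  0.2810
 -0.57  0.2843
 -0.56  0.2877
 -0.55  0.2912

σ√T = 0.22·√0.75 = 0.1905
d₁ = [ln(200/230) + (0.01 + ½·0.22²)·0.75] / (σ√T) = (-0.1398 + 0.0256) / 0.1905 = -0.5989 which rounds to -0.60
d₂ = -0.5989 − 0.1905 = -0.7895 which rounds to -0.79
exp(−rT) = exp(−0.01·0.75) = 0.9925
N(d₁) = N(-0.60) = 0.2743;  N(d₂) = N(-0.79) = 0.2148
C = 200·0.2743 − 230·0.9925·0.2148 = 54.8600 − 49.0335 = 5.8265

$5.83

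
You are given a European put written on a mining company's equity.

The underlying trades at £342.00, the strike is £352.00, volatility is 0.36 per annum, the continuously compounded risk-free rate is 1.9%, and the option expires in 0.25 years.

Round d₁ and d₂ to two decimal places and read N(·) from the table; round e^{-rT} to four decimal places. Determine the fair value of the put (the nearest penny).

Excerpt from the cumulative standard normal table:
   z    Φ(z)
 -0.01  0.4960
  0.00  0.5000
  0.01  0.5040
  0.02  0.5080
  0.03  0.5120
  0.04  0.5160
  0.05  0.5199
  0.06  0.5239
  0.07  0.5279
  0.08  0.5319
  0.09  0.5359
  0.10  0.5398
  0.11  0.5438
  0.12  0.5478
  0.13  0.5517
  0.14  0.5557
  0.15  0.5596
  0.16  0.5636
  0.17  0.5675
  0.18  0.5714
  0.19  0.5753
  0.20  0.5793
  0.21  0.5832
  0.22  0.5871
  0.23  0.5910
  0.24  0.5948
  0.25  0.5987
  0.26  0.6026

T = 0.25;  σ√T = 0.1800
d₁ = [ln(342/352) + (0.019 + ½·0.36²)·0.25] / (σ√T) = (-0.0288 + 0.0209) / 0.1800 = -0.0437 ⇒ -0.04
d₂ = -0.0437 − 0.1800 = -0.2237 ⇒ -0.22
e^(−rT) = e^(−0.019·0.25) = 0.9953
N(−d₂) = N(0.22) = 0.5871;  N(−d₁) = N(0.04) = 0.5160
P = 352·0.9953·0.5871 − 342·0.5160 = 205.6879 − 176.4720 = 29.2159

£29.22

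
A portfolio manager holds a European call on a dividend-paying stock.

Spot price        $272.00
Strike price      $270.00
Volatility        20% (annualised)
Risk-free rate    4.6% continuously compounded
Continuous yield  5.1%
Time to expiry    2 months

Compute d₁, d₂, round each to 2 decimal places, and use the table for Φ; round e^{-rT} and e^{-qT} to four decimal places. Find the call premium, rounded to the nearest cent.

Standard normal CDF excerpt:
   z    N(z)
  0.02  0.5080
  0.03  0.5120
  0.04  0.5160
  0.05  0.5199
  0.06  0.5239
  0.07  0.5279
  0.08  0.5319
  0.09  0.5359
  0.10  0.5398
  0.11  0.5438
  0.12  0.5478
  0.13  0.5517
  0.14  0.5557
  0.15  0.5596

$9.47

σ√T = 0.2 × 0.4082 = 0.0816
d₁ = [ln(272/270) + (0.046 − 0.051 + ½·0.2²)·0.1667] / (σ√T) = (0.0074 + 0.0025) / 0.0816 = 0.1210 ⇒ 0.12
d₂ = 0.1210 − 0.0816 = 0.0394 ⇒ 0.04
e^(−qT) = e^(−0.051·0.1667) = 0.9915;  e^(−rT) = e^(−0.046·0.1667) = 0.9924
N(d₁) = N(0.12) = 0.5478;  N(d₂) = N(0.04) = 0.5160
C = 272·0.9915·0.5478 − 270·0.9924·0.5160 = 147.7351 − 138.2612 = 9.4739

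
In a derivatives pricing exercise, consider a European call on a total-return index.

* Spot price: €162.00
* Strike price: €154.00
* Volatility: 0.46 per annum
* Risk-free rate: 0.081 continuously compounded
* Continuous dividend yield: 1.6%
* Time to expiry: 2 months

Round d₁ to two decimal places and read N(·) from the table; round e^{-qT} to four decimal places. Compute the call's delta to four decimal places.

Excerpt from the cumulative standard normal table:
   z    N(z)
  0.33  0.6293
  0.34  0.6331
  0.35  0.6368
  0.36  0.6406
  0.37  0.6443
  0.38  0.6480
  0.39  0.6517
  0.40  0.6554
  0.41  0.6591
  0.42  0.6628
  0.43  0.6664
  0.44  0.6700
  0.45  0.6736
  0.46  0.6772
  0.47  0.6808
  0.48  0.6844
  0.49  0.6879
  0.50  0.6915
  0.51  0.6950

σ√T = 0.46 × 0.4082 = 0.1878
ln(S/K) + (r − q + σ²/2)T = ln(162/154) + (0.081 − 0.016 + 0.46²/2)·0.1667 = 0.0506 + 0.0285 = 0.0791
d₁ = 0.0791 / 0.1878 = 0.4213 ⇒ 0.42
N(d₁) = N(0.42) = 0.6628
Δ_call = e^(−qT)·N(d₁) = 0.9973·0.6628 = 0.6610

0.6610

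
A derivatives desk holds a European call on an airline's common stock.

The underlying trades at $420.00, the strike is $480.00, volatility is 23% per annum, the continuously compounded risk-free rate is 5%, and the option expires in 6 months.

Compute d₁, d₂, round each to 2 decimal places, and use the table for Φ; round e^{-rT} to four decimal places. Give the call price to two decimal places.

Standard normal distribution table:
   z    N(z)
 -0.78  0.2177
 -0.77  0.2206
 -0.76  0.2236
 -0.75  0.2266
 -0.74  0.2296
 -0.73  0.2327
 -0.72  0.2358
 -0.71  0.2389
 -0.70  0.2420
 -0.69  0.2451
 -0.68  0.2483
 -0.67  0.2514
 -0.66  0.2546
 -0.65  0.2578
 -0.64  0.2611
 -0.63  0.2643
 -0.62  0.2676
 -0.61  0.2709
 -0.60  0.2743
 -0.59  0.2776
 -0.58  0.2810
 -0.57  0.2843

$10.51

σ√T = 0.23·√0.5 = 0.1626
ln(S/K) + (r + σ²/2)T = ln(420/480) + (0.05 + 0.23²/2)·0.5 = -0.1335 + 0.0382 = -0.0953
d₁ = -0.0953 / 0.1626 = -0.5860 ≈ -0.59
d₂ = d₁ − σ√T = -0.5860 − 0.1626 = -0.7487 ≈ -0.75
exp(−rT) = exp(−0.05·0.5) = 0.9753
C = 420·N(-0.59) − 480·0.9753·N(-0.75) = 420·0.2776 − 480·0.9753·0.2266 = 116.5920 − 106.0814 = 10.5106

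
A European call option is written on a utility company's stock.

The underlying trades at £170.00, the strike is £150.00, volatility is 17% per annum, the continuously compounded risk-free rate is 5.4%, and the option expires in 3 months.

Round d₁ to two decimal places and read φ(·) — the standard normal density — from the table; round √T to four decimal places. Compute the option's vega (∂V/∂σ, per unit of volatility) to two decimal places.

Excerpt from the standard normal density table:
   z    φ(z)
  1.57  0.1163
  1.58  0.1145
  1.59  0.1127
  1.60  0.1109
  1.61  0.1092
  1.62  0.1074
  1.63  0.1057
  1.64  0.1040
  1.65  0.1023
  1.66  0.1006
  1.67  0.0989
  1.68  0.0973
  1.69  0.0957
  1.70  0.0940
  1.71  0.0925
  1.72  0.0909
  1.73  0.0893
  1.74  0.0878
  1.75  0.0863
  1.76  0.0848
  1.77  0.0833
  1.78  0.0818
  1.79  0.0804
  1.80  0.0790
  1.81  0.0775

T = 0.25;  σ√T = 0.0850
d₁ = [ln(170/150) + (0.054 + 0.17²/2)·0.25] / 0.0850 = [0.1252 + 0.0171] / 0.0850 = 1.6738 ≈ 1.67
√T = √0.25 = 0.5000
φ(d₁) = φ(1.67) = 0.0989
vega = S·φ(d₁)·√T = 170·0.0989·0.5000 = 8.4065
(The put has the same vega.)

8.41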